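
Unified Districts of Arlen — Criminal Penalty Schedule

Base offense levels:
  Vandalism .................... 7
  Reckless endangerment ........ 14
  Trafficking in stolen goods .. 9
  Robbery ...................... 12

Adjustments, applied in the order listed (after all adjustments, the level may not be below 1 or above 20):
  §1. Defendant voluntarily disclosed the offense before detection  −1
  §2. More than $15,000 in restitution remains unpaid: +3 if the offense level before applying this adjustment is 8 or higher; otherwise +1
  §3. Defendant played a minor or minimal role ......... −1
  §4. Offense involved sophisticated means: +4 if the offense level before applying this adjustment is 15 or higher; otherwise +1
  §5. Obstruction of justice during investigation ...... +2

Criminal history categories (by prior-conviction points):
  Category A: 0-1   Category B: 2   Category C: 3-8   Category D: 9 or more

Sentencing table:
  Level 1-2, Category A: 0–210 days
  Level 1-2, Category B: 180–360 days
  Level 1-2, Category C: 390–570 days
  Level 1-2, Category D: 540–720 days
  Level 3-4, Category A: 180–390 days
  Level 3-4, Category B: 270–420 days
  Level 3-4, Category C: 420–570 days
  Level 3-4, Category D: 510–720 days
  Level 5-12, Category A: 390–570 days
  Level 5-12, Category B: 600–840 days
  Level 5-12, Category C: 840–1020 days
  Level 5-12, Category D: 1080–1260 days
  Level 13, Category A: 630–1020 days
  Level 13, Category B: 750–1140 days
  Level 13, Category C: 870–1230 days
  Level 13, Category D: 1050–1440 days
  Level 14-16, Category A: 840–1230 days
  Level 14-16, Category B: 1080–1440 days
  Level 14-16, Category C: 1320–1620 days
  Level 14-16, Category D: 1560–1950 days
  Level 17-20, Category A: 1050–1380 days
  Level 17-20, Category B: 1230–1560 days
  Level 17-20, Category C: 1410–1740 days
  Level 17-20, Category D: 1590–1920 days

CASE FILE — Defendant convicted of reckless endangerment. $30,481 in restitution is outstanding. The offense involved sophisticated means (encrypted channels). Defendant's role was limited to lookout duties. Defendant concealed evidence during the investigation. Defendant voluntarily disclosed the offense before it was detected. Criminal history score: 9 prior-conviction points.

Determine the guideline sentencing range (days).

1590-1920 days

Base offense level for reckless endangerment: 14.
§1 applies: 14 − 1 = 13.
§2 applies (level before this adjustment is 13 ≥ 8, so +3): 13 + 3 = 16.
§3 applies: 16 − 1 = 15.
§4 applies (level before this adjustment is 15 ≥ 15, so +4): 15 + 4 = 19.
§5 applies: 19 + 2 = 21.
Level 21 exceeds the maximum of 20; capped at 20.
Final offense level: 20.
Criminal history: 9 prior points → Category D (9+).
Level 20 falls in the 17-20 band.
Grid: Level 17-20 × Category D = 1590-1920 days.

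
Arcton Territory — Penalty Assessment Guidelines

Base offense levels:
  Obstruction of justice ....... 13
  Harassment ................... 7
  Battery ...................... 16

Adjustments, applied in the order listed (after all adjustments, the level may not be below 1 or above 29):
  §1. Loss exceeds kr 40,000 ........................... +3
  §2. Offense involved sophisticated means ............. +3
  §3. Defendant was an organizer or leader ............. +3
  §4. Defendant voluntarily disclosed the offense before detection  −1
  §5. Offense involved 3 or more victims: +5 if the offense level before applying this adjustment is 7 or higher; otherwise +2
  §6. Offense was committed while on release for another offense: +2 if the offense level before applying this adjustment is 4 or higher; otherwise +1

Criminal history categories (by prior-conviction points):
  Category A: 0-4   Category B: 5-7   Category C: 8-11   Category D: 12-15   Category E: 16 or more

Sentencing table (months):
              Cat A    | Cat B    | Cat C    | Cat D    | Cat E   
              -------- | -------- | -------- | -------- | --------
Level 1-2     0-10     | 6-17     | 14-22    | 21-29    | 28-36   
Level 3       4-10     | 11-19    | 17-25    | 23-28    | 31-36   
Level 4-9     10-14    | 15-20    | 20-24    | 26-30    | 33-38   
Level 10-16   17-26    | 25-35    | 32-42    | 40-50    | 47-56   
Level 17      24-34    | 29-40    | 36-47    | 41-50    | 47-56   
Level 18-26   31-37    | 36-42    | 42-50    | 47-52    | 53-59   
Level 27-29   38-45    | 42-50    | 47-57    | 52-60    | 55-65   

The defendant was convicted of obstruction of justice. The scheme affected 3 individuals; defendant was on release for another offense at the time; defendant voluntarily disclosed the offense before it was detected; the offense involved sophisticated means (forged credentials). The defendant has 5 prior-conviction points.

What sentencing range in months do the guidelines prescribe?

36-42 months

Base offense level for obstruction of justice: 13.
§1 does not apply.
§2 applies: 13 + 3 = 16.
§4 applies: 16 − 1 = 15.
§5 applies (level before this adjustment is 15 ≥ 7, so +5): 15 + 5 = 20.
§6 applies (level before this adjustment is 20 ≥ 4, so +2): 20 + 2 = 22.
Final offense level: 22.
Criminal history: 5 prior points → Category B (5-7).
Level 22 falls in the 18-26 band.
Grid: Level 18-26 × Category B = 36-42 months.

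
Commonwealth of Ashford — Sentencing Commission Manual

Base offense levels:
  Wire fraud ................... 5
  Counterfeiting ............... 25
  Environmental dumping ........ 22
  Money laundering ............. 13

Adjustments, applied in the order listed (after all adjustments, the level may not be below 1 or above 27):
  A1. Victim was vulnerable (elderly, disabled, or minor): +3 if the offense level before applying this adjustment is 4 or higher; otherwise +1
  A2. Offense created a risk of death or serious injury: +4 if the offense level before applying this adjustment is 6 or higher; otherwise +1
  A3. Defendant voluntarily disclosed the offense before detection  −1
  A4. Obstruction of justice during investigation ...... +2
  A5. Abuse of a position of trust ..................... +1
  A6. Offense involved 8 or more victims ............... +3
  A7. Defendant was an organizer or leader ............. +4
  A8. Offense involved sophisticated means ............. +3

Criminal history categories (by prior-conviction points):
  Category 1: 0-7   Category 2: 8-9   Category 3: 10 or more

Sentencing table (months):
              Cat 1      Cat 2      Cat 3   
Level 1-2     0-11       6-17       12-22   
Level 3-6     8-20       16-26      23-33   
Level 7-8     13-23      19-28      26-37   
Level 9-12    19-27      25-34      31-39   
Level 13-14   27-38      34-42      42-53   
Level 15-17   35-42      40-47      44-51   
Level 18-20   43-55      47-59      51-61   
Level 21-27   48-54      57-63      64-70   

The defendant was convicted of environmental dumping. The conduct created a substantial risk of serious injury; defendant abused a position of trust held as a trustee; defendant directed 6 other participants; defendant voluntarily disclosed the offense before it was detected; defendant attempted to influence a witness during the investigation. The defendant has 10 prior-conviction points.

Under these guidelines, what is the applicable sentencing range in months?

64-70 months

Base offense level for environmental dumping: 22.
A2 applies (level before this adjustment is 22 ≥ 6, so +4): 22 + 4 = 26.
A3 applies: 26 − 1 = 25.
A4 applies: 25 + 2 = 27.
A5 applies: 27 + 1 = 28.
A7 applies: 28 + 4 = 32.
Level 32 exceeds the maximum of 27; capped at 27.
Final offense level: 27.
Criminal history: 10 prior points → Category 3 (10+).
Level 27 falls in the 21-27 band.
Grid: Level 21-27 × Category 3 = 64-70 months.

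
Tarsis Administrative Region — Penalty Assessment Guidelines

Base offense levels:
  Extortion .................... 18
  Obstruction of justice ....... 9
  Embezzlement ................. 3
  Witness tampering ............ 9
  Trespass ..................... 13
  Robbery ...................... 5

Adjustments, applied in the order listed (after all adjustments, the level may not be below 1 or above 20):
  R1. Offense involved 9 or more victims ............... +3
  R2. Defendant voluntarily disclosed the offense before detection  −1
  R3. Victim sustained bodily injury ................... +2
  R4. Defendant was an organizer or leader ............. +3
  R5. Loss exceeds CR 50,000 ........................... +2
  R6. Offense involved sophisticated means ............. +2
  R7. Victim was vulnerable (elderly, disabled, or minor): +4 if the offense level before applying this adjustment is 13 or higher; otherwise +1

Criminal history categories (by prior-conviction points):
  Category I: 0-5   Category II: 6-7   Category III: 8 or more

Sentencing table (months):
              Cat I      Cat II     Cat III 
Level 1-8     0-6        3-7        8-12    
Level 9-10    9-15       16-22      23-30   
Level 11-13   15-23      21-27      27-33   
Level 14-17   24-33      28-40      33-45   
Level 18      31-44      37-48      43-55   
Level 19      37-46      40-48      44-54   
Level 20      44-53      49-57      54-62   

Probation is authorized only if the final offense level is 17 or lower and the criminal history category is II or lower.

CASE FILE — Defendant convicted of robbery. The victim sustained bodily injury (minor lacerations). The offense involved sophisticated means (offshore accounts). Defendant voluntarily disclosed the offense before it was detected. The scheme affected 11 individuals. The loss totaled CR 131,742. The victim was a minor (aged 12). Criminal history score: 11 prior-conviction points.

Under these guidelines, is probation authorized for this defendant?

No

Base offense level for robbery: 5.
R1 applies: 5 + 3 = 8.
R2 applies: 8 − 1 = 7.
R3 applies: 7 + 2 = 9.
R5 applies: 9 + 2 = 11.
R6 applies: 11 + 2 = 13.
R7 applies (level before this adjustment is 13 ≥ 13, so +4): 13 + 4 = 17.
Final offense level: 17.
Criminal history: 11 prior points → Category III (8+).
Level 17 falls in the 14-17 band.
Grid: Level 14-17 × Category III = 33-45 months.
Probation check: level 17 ≤ 17 and category III > II → not eligible.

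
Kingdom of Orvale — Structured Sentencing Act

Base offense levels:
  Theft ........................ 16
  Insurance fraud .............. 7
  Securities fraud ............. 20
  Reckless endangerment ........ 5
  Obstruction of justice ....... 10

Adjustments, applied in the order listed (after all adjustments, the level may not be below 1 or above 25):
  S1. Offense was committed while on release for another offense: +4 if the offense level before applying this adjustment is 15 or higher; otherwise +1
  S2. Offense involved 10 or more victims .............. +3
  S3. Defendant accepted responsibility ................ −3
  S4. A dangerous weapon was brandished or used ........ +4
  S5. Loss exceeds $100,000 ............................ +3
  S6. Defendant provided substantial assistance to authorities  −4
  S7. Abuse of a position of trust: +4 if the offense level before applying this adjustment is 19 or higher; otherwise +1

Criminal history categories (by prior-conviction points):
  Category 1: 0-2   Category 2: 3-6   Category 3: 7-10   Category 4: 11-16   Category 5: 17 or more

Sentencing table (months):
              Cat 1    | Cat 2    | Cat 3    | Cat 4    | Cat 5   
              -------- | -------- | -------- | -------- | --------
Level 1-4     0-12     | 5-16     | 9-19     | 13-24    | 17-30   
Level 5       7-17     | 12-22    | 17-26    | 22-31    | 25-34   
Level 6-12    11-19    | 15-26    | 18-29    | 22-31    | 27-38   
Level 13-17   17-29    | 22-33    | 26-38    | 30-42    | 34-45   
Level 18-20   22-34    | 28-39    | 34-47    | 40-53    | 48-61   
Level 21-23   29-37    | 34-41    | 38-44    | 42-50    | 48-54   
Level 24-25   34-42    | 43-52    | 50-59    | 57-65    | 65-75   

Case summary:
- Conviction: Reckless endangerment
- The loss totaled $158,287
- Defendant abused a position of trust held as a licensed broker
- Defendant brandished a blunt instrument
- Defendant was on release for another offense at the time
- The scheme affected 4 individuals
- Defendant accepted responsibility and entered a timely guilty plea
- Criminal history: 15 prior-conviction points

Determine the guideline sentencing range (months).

22-31 months

Base offense level for reckless endangerment: 5.
S1 applies (level before this adjustment is 5 < 15, so +1): 5 + 1 = 6.
S2 does not apply.
S3 applies: 6 − 3 = 3.
S4 applies: 3 + 4 = 7.
S5 applies: 7 + 3 = 10.
S7 applies (level before this adjustment is 10 < 19, so +1): 10 + 1 = 11.
Final offense level: 11.
Criminal history: 15 prior points → Category 4 (11-16).
Level 11 falls in the 6-12 band.
Grid: Level 6-12 × Category 4 = 22-31 months.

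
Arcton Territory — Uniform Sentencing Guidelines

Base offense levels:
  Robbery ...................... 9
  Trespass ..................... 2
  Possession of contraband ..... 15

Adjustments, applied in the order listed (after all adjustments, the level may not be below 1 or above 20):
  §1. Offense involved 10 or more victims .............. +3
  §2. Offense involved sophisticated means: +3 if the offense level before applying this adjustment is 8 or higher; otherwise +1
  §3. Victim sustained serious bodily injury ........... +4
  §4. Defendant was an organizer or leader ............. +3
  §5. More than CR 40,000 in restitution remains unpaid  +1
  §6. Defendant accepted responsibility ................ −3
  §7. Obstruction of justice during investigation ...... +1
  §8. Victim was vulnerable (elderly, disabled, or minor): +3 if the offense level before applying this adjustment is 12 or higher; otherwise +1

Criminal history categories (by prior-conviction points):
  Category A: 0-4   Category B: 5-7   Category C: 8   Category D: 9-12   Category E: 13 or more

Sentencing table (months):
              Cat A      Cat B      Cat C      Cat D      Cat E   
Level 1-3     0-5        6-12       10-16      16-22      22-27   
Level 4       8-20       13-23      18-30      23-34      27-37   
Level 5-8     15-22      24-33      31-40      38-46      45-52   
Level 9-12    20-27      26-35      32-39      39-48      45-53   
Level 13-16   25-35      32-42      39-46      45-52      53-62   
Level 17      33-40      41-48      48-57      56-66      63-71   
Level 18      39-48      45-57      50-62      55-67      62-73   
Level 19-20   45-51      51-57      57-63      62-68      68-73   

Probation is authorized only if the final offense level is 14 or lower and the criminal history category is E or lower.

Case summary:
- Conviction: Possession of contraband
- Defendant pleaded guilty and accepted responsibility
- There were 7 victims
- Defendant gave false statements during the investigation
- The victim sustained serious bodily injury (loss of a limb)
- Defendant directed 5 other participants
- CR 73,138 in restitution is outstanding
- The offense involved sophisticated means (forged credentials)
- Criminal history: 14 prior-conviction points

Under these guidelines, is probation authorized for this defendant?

Base offense level for possession of contraband: 15.
§1 does not apply.
§2 applies (level before this adjustment is 15 ≥ 8, so +3): 15 + 3 = 18.
§3 applies: 18 + 4 = 22.
§4 applies: 22 + 3 = 25.
§5 applies: 25 + 1 = 26.
§6 applies: 26 − 3 = 23.
§7 applies: 23 + 1 = 24.
§8 does not apply.
Level 24 exceeds the maximum of 20; capped at 20.
Final offense level: 20.
Criminal history: 14 prior points → Category E (13+).
Level 20 falls in the 19-20 band.
Grid: Level 19-20 × Category E = 68-73 months.
Probation check: level 20 > 14 and category E ≤ E → not eligible.

No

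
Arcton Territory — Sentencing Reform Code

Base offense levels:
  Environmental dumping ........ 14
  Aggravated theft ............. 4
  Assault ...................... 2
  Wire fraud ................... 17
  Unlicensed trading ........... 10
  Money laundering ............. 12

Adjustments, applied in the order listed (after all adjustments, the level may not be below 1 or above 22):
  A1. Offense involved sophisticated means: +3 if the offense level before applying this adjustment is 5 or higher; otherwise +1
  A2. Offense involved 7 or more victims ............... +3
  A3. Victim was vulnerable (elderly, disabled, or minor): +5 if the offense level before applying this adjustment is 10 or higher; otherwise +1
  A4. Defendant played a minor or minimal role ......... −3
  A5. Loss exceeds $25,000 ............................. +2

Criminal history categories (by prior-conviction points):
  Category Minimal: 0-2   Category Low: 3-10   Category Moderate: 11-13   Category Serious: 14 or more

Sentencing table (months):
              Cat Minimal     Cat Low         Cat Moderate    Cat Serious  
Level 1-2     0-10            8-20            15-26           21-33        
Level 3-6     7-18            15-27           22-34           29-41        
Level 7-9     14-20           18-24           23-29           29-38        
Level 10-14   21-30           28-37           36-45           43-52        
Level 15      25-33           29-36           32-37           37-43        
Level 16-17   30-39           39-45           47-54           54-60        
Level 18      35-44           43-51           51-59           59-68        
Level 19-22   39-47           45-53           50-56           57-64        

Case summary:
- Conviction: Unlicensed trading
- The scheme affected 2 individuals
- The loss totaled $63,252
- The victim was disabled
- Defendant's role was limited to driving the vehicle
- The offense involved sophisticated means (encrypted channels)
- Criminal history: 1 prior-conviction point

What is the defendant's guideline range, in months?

30-39 months

Base offense level for unlicensed trading: 10.
A1 applies (level before this adjustment is 10 ≥ 5, so +3): 10 + 3 = 13.
A3 applies (level before this adjustment is 13 ≥ 10, so +5): 13 + 5 = 18.
A4 applies: 18 − 3 = 15.
A5 applies: 15 + 2 = 17.
Final offense level: 17.
Criminal history: 1 prior point → Category Minimal (0-2).
Level 17 falls in the 16-17 band.
Grid: Level 16-17 × Category Minimal = 30-39 months.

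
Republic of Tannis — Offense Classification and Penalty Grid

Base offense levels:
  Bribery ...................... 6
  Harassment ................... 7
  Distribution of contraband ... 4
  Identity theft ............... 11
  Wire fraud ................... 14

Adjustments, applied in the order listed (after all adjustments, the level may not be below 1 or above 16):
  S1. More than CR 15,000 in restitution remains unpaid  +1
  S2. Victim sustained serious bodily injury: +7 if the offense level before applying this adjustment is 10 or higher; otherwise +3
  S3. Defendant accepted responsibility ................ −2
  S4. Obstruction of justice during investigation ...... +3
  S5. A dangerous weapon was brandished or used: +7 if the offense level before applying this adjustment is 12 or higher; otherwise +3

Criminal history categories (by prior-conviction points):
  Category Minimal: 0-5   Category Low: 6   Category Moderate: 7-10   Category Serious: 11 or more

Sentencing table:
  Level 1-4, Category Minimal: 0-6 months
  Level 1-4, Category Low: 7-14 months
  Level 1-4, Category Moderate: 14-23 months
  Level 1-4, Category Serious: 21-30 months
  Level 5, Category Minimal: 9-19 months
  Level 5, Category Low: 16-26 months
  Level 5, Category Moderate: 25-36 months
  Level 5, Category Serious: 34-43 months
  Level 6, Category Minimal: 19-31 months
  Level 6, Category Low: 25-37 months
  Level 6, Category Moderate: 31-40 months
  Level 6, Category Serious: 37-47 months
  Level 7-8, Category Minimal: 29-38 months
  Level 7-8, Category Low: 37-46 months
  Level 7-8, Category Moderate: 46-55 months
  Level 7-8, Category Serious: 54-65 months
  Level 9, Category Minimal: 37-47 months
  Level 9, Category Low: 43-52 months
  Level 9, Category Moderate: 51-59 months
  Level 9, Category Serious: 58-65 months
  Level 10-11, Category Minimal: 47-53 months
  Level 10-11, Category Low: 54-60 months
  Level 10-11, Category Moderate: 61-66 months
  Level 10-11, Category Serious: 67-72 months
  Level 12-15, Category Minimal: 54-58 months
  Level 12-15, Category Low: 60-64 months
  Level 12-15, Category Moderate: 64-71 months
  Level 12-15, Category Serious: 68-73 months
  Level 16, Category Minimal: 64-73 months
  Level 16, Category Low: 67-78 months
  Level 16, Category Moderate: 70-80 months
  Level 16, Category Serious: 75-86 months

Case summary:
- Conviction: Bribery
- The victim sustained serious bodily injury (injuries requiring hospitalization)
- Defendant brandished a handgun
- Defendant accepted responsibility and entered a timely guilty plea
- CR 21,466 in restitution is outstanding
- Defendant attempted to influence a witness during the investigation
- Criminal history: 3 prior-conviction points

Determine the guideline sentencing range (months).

54-58 months

Base offense level for bribery: 6.
S1 applies: 6 + 1 = 7.
S2 applies (level before this adjustment is 7 < 10, so +3): 7 + 3 = 10.
S3 applies: 10 − 2 = 8.
S4 applies: 8 + 3 = 11.
S5 applies (level before this adjustment is 11 < 12, so +3): 11 + 3 = 14.
Final offense level: 14.
Criminal history: 3 prior points → Category Minimal (0-5).
Level 14 falls in the 12-15 band.
Grid: Level 12-15 × Category Minimal = 54-58 months.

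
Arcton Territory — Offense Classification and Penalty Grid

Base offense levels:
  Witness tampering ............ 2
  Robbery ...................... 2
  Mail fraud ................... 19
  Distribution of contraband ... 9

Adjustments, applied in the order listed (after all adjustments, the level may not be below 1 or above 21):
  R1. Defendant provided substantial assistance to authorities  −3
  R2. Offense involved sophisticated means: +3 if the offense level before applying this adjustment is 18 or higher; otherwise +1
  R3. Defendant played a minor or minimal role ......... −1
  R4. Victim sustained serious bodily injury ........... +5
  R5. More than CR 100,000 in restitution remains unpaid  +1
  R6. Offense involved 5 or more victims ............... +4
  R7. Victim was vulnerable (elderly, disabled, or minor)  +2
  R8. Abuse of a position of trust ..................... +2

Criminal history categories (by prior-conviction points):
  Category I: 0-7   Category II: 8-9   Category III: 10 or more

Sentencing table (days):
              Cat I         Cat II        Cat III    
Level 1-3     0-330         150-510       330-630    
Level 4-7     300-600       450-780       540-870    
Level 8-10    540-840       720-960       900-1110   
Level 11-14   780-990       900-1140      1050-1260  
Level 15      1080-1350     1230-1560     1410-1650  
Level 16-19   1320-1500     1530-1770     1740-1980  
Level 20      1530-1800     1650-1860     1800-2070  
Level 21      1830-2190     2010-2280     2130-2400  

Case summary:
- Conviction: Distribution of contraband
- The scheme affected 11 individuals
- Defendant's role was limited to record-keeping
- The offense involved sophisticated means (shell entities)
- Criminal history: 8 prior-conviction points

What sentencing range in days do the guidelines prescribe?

Base offense level for distribution of contraband: 9.
R1 does not apply.
R2 applies (level before this adjustment is 9 < 18, so +1): 9 + 1 = 10.
R3 applies: 10 − 1 = 9.
R6 applies: 9 + 4 = 13.
R7 does not apply.
R8 does not apply.
Final offense level: 13.
Criminal history: 8 prior points → Category II (8-9).
Level 13 falls in the 11-14 band.
Grid: Level 11-14 × Category II = 900-1140 days.

900-1140 days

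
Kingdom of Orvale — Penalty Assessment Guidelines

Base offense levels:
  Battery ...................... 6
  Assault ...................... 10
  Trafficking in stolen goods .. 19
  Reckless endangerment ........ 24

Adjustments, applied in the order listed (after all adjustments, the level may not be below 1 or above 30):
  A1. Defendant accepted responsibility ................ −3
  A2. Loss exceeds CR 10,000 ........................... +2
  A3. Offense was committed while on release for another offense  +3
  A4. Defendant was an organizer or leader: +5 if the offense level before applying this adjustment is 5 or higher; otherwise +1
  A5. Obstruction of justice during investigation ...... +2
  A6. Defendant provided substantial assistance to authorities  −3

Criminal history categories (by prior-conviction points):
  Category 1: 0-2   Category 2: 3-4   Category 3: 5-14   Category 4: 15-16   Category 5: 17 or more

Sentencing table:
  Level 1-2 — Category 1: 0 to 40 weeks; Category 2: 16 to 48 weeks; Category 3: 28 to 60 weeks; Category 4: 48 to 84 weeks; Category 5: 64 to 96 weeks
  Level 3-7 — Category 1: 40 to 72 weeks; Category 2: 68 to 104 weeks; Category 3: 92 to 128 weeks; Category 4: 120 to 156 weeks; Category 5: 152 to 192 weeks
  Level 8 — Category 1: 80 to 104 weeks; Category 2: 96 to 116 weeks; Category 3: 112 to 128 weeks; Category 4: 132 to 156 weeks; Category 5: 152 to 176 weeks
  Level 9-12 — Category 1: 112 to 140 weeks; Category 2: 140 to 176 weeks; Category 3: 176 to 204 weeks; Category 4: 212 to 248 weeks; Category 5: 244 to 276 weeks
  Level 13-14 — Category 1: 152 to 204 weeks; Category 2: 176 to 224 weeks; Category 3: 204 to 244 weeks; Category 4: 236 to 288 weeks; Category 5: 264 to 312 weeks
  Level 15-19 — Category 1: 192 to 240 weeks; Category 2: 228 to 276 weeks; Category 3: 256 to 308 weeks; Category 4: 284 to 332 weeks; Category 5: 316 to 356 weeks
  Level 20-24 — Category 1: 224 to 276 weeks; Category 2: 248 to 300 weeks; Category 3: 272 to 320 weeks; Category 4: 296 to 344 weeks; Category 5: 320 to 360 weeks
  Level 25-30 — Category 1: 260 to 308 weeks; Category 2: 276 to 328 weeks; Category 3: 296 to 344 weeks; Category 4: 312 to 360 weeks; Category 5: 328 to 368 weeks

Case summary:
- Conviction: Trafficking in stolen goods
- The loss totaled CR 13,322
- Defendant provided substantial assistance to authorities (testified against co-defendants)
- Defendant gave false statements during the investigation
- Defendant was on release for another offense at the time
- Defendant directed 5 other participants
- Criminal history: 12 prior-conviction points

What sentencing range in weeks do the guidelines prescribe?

296-344 weeks

Base offense level for trafficking in stolen goods: 19.
A2 applies: 19 + 2 = 21.
A3 applies: 21 + 3 = 24.
A4 applies (level before this adjustment is 24 ≥ 5, so +5): 24 + 5 = 29.
A5 applies: 29 + 2 = 31.
A6 applies: 31 − 3 = 28.
Final offense level: 28.
Criminal history: 12 prior points → Category 3 (5-14).
Level 28 falls in the 25-30 band.
Grid: Level 25-30 × Category 3 = 296-344 weeks.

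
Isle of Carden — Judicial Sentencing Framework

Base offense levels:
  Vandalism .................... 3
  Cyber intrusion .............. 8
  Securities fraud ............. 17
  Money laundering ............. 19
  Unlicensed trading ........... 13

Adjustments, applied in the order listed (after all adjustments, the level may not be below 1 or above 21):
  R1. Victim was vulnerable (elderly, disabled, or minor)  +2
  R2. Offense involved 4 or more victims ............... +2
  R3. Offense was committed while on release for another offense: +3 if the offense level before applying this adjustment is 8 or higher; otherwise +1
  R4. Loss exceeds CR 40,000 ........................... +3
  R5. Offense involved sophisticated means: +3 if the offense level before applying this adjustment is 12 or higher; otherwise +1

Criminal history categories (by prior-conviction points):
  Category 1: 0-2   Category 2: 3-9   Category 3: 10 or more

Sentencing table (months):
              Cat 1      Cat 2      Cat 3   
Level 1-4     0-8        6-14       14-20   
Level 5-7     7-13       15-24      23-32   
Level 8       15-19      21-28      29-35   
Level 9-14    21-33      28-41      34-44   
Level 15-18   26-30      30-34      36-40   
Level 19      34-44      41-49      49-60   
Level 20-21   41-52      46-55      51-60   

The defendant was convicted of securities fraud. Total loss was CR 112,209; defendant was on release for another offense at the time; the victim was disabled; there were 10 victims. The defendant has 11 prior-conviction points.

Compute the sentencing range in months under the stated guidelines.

51-60 months

Base offense level for securities fraud: 17.
R1 applies: 17 + 2 = 19.
R2 applies: 19 + 2 = 21.
R3 applies (level before this adjustment is 21 ≥ 8, so +3): 21 + 3 = 24.
R4 applies: 24 + 3 = 27.
Level 27 exceeds the maximum of 21; capped at 21.
Final offense level: 21.
Criminal history: 11 prior points → Category 3 (10+).
Level 21 falls in the 20-21 band.
Grid: Level 20-21 × Category 3 = 51-60 months.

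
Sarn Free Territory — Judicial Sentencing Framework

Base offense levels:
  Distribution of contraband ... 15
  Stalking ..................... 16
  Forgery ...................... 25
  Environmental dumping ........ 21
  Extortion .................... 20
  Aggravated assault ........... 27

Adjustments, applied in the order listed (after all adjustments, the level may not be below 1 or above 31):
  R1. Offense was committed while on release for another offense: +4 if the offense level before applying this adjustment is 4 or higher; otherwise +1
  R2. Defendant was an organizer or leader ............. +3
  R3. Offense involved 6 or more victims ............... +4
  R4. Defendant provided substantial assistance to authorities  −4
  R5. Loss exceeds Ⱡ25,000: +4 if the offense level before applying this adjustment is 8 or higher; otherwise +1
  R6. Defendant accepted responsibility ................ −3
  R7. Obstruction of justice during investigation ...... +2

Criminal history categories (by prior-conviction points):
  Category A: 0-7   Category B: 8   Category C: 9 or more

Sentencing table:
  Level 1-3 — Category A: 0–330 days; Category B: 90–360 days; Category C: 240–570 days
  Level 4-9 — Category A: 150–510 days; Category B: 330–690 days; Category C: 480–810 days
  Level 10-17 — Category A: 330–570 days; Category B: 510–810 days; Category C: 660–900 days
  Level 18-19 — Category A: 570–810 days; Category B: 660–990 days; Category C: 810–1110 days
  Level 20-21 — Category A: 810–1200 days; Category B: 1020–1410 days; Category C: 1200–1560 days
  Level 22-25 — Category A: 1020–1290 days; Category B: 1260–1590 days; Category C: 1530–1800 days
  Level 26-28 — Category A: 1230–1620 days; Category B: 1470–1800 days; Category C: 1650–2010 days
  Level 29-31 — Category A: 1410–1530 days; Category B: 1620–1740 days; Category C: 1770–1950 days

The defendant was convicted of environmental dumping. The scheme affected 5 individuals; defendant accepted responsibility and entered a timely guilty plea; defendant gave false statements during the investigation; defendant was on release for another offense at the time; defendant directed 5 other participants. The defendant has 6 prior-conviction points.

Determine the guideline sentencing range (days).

Base offense level for environmental dumping: 21.
R1 applies (level before this adjustment is 21 ≥ 4, so +4): 21 + 4 = 25.
R2 applies: 25 + 3 = 28.
R5 does not apply.
R6 applies: 28 − 3 = 25.
R7 applies: 25 + 2 = 27.
Final offense level: 27.
Criminal history: 6 prior points → Category A (0-7).
Level 27 falls in the 26-28 band.
Grid: Level 26-28 × Category A = 1230-1620 days.

1230-1620 days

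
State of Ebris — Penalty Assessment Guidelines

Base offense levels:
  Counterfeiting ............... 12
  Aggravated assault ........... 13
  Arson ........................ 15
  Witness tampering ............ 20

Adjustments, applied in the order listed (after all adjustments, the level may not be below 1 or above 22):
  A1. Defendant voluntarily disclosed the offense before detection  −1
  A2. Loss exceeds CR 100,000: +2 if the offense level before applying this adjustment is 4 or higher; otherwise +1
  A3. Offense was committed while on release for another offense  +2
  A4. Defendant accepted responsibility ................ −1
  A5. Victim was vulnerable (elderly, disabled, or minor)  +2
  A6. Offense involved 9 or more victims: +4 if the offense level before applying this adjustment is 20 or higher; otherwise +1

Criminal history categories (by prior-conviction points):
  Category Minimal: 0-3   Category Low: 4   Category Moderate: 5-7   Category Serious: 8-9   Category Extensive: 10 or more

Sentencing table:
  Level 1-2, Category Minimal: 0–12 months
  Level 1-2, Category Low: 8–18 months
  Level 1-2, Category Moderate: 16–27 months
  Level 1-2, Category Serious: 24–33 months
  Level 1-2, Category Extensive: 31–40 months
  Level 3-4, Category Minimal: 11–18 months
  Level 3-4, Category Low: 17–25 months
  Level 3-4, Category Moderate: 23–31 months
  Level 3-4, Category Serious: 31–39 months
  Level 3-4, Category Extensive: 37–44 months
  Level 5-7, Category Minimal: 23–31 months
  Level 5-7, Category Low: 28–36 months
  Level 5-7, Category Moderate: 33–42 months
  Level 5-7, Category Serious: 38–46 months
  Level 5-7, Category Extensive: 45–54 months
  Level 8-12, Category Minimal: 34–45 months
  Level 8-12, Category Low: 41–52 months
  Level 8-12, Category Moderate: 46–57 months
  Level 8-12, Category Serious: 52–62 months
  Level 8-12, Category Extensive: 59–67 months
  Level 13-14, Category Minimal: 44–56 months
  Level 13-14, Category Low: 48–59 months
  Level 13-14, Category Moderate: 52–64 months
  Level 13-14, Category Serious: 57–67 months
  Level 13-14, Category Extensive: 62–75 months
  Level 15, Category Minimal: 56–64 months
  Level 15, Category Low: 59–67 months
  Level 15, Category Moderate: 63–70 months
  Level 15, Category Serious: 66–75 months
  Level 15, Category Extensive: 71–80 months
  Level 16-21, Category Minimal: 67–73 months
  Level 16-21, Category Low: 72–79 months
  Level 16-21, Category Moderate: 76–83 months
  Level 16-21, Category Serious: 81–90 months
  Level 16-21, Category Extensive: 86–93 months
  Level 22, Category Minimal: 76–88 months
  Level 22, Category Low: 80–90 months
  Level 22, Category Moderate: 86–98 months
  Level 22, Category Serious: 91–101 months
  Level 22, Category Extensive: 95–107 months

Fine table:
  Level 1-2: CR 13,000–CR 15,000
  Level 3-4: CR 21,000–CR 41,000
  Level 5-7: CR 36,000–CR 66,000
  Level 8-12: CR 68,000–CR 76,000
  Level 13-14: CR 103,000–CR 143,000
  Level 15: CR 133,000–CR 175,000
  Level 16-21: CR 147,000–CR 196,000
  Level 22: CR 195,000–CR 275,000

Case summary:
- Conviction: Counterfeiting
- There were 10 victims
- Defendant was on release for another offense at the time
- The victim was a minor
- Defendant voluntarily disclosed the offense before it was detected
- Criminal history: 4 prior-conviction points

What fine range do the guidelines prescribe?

CR 147,000–CR 196,000

Base offense level for counterfeiting: 12.
A1 applies: 12 − 1 = 11.
A2 does not apply.
A3 applies: 11 + 2 = 13.
A4 does not apply.
A5 applies: 13 + 2 = 15.
A6 applies (level before this adjustment is 15 < 20, so +1): 15 + 1 = 16.
Final offense level: 16.
Level 16 falls in the 16-21 band.
Fine table: Level 16-21 → CR 147,000–CR 196,000.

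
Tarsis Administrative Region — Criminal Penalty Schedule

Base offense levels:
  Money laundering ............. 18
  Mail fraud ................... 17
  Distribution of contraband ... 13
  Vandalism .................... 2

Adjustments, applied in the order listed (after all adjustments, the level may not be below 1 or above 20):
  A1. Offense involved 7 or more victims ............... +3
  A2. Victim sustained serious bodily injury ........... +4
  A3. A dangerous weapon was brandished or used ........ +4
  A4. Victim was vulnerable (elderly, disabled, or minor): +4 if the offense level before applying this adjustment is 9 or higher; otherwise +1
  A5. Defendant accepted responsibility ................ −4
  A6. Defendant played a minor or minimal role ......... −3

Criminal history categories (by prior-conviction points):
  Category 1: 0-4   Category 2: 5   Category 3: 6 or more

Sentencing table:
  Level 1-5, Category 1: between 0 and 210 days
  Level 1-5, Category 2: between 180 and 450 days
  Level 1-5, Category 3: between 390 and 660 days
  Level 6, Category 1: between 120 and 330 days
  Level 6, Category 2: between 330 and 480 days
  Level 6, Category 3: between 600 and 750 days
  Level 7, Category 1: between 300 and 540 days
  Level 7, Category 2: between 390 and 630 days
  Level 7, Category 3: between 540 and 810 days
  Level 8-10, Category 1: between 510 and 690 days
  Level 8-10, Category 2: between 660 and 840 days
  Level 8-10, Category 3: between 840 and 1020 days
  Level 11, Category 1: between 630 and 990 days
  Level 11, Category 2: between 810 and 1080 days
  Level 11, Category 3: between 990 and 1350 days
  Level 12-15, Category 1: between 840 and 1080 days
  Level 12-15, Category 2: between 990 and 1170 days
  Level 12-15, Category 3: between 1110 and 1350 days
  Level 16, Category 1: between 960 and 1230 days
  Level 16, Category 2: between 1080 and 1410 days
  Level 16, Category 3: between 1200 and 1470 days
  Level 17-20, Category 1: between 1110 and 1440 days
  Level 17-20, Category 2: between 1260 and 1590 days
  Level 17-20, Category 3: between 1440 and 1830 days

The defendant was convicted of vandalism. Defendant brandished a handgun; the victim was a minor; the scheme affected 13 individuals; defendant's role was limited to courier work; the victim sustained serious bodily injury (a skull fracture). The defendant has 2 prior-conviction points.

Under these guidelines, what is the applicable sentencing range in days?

Base offense level for vandalism: 2.
A1 applies: 2 + 3 = 5.
A2 applies: 5 + 4 = 9.
A3 applies: 9 + 4 = 13.
A4 applies (level before this adjustment is 13 ≥ 9, so +4): 13 + 4 = 17.
A5 does not apply.
A6 applies: 17 − 3 = 14.
Final offense level: 14.
Criminal history: 2 prior points → Category 1 (0-4).
Level 14 falls in the 12-15 band.
Grid: Level 12-15 × Category 1 = 840-1080 days.

840-1080 days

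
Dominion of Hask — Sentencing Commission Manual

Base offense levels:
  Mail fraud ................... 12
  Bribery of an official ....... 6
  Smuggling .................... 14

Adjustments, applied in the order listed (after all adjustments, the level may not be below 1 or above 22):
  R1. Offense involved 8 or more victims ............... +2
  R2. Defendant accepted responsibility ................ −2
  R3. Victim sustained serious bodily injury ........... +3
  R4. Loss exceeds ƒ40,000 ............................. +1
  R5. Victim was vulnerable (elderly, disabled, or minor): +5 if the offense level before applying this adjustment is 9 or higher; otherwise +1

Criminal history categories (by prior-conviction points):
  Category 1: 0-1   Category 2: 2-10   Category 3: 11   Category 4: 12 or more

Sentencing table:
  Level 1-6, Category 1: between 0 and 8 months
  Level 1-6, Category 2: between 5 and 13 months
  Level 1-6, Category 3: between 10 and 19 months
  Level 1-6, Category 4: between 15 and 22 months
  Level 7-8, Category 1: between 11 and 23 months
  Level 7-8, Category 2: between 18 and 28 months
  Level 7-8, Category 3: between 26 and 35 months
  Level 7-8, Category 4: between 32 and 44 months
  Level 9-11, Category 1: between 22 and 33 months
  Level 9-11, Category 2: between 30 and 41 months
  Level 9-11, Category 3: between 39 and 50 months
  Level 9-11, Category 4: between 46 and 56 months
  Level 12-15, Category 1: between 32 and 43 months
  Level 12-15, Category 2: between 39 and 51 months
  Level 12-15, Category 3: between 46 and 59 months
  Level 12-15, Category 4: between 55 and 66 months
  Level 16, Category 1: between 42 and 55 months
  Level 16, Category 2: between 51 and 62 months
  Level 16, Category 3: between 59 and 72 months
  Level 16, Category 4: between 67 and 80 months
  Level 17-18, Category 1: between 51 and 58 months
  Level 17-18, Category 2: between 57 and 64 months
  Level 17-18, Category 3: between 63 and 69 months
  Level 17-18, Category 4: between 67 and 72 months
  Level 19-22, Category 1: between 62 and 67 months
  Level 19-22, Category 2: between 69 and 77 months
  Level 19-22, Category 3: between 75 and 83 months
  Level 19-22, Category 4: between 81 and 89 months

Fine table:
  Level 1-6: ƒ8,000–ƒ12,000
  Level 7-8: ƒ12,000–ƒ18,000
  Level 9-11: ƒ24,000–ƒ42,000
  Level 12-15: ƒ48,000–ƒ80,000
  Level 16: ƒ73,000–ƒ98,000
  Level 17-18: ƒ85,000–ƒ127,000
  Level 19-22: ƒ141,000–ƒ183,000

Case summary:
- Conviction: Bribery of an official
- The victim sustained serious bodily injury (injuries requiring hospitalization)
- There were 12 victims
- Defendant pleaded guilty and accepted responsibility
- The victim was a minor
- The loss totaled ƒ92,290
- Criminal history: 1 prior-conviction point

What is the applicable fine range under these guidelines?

ƒ48,000–ƒ80,000

Base offense level for bribery of an official: 6.
R1 applies: 6 + 2 = 8.
R2 applies: 8 − 2 = 6.
R3 applies: 6 + 3 = 9.
R4 applies: 9 + 1 = 10.
R5 applies (level before this adjustment is 10 ≥ 9, so +5): 10 + 5 = 15.
Final offense level: 15.
Level 15 falls in the 12-15 band.
Fine table: Level 12-15 → ƒ48,000–ƒ80,000.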